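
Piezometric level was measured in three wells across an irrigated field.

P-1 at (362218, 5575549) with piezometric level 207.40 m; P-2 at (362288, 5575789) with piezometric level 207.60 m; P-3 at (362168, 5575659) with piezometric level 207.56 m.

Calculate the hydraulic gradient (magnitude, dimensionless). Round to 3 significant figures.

0.00136

Taking P-1 as reference: P-2−P-1 = (70, 240, +0.20); P-3−P-1 = (-50, 110, +0.16).
Solve a·Δx + b·Δy = Δh: det = 70·110 − (-50)·240 = 19700.
∂h/∂x = [(+0.20)·110 − (+0.16)·240] / 19700 = -0.0008325
∂h/∂y = [70·(+0.16) − (-50)·(+0.20)] / 19700 = +0.001076
|∇h| = √(-0.0008325² + 0.001076²) = 0.00136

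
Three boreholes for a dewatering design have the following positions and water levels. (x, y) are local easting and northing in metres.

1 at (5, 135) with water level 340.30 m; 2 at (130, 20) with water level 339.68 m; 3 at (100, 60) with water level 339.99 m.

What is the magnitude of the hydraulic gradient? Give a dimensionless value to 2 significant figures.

0.015

With h = a·x + b·y + c and 1 as origin, the differences give:
  125·a + (-115)·b = -0.62
  95·a + (-75)·b = -0.31
Eliminate b (×(-75) and ×(-115), subtract): 1550·a = 10.850 → a = ∂h/∂x = +0.007000
Back-substitute: b = ∂h/∂y = +0.01300.
|∇h| = √(0.007000² + 0.01300²) = 0.01476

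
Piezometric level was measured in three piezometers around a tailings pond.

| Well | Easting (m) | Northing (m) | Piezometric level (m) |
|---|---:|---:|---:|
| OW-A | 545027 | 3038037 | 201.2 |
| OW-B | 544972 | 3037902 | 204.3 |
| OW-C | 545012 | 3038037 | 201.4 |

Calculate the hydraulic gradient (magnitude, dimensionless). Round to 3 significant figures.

With h = a·x + b·y + c and OW-A as origin, the differences give:
  (-55)·a + (-135)·b = +3.1
  (-15)·a + 0·b = +0.2
Eliminate b (×0 and ×(-135), subtract): -2025·a = 27.00 → a = ∂h/∂x = -0.01333
Back-substitute: b = ∂h/∂y = -0.01753.
|∇h| = √(-0.01333² + -0.01753²) = 0.02202

0.0220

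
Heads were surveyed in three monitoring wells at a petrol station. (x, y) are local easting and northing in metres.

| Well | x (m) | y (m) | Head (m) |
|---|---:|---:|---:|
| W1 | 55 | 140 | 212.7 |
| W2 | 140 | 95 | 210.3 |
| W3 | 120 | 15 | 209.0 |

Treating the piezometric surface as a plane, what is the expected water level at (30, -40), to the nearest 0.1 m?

209.4 m

Differences from W1: to W2 (Δx, Δy, Δh) = (85, -45, -2.4); to W3 = (65, -125, -3.7).
Determinant of the coordinate differences = 85·(-125) − 65·(-45) = -7700.
∂h/∂x = [(-2.4)·(-125) − (-3.7)·(-45)] / -7700 = -0.01734
∂h/∂y = [85·(-3.7) − 65·(-2.4)] / -7700 = +0.02058
h(30, -40) = 212.7 + (-0.01734)·(-25) + (+0.02058)·(-180) = 212.7 +0.433 -3.705 = 209.428 m.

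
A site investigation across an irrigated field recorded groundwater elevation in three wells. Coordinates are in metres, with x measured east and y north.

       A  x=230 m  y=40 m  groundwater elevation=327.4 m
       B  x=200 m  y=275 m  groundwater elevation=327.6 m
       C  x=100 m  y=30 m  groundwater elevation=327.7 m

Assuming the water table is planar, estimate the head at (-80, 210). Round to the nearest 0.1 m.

328.2 m

Differences from A: to B (Δx, Δy, Δh) = (-30, 235, +0.2); to C = (-130, -10, +0.3).
Solve a·Δx + b·Δy = Δh: det = (-30)·(-10) − (-130)·235 = 30850.
∂h/∂x = [(+0.2)·(-10) − (+0.3)·235] / 30850 = -0.002350
∂h/∂y = [(-30)·(+0.3) − (-130)·(+0.2)] / 30850 = +0.0005511
h(-80, 210) = 327.4 + (-0.002350)·(-310) + (+0.0005511)·(170) = 327.4 +0.729 +0.094 = 328.222 m.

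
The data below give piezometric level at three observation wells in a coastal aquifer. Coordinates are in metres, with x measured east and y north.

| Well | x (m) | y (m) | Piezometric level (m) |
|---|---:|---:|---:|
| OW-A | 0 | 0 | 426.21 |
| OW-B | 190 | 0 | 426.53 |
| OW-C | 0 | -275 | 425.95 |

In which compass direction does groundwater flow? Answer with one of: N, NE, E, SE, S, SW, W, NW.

∂h/∂x = (426.53 − 426.21) / (190 − 0) = +0.001684
∂h/∂y = (425.95 − 426.21) / (-275 − 0) = +0.0009455
Flow = −∇h = (-0.001684 east, -0.0009455 north), which points southwest.

SW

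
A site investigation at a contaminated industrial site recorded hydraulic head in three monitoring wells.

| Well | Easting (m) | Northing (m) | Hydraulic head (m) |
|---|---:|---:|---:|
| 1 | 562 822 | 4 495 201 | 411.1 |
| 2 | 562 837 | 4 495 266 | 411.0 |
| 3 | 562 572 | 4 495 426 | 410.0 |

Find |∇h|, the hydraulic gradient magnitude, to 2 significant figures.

0.0033

With h = a·x + b·y + c and 1 as origin, the differences give:
  15·a + 65·b = -0.1
  (-250)·a + 225·b = -1.1
Eliminate b (×225 and ×65, subtract): 19625·a = 49.00 → a = ∂h/∂x = +0.002497
Back-substitute: b = ∂h/∂y = -0.002115.
|∇h| = √(0.002497² + -0.002115²) = 0.003272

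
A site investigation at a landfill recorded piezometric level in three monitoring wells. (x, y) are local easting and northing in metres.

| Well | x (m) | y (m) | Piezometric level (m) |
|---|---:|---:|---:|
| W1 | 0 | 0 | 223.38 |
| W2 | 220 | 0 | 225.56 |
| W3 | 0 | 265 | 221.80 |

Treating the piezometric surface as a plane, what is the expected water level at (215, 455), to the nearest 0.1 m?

222.8 m

∂h/∂x = (225.56 − 223.38) / (220 − 0) = +0.009909
∂h/∂y = (221.80 − 223.38) / (265 − 0) = -0.005962
h(215, 455) = 223.38 + (+0.009909)·(215) + (-0.005962)·(455) = 223.38 +2.130 -2.713 = 222.798 m.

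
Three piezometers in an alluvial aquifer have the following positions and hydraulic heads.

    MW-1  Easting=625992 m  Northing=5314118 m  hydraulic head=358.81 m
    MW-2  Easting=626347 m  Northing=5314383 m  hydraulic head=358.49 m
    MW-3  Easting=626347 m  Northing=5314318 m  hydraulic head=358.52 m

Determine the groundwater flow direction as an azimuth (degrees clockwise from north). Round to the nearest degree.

With h = a·x + b·y + c and MW-1 as origin, the differences give:
  355·a + 265·b = -0.32
  355·a + 200·b = -0.29
Eliminate b (×200 and ×265, subtract): -23075·a = 12.850 → a = ∂h/∂x = -0.0005569
Back-substitute: b = ∂h/∂y = -0.0004615.
Flow direction (−∇h) has components (+0.0005569 E, +0.0004615 N).
Azimuth = atan2(E, N) = atan2(+0.0005569, +0.0004615) = 50.3° ≈ 050°.

050°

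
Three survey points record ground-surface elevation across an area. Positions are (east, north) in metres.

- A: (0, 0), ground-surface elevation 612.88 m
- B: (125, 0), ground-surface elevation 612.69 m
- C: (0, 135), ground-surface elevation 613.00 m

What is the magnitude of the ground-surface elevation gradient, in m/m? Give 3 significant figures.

0.00176 m/m

∂z/∂x = (612.69 − 612.88) / (125 − 0) = -0.001520
∂z/∂y = (613.00 − 612.88) / (135 − 0) = +0.0008889
|∇f| = √(-0.001520² + 0.0008889²) = 0.001761 m/m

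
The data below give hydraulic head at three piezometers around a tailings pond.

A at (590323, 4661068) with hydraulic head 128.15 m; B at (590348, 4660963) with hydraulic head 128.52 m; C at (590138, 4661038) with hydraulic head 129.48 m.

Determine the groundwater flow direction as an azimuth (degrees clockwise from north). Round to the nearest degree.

052°

With h = a·x + b·y + c and A as origin, the differences give:
  25·a + (-105)·b = +0.37
  (-185)·a + (-30)·b = +1.33
Eliminate b (×(-30) and ×(-105), subtract): -20175·a = 128.550 → a = ∂h/∂x = -0.006372
Back-substitute: b = ∂h/∂y = -0.005041.
Flow direction (−∇h) has components (+0.006372 E, +0.005041 N).
Azimuth = atan2(E, N) = atan2(+0.006372, +0.005041) = 51.7° ≈ 052°.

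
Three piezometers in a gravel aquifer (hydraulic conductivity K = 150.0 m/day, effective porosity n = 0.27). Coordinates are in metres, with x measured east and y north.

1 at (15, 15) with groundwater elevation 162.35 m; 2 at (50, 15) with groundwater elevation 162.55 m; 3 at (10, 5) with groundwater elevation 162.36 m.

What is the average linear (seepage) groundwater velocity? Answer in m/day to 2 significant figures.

3.8 m/day

Taking 1 as reference: 2−1 = (35, 0, +0.20); 3−1 = (-5, -10, +0.01).
Solve a·Δx + b·Δy = Δh: det = 35·(-10) − (-5)·0 = -350.
∂h/∂x = [(+0.20)·(-10) − (+0.01)·0] / -350 = +0.005714
∂h/∂y = [35·(+0.01) − (-5)·(+0.20)] / -350 = -0.003857
|∇h| = √(0.005714² + -0.003857²) = 0.006894
Seepage velocity v = K·i/n = 150.0 × 0.006894 / 0.27 = 3.83 m/day.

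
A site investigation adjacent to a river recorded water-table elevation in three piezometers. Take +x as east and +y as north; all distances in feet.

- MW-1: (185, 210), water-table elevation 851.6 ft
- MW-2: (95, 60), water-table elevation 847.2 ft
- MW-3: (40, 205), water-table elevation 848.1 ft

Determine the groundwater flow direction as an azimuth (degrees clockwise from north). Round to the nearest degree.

Three-point gradient (reference MW-1): Δ to MW-2 = (-90, -150, -4.4), Δ to MW-3 = (-145, -5, -3.5).
∂h/∂x = +0.02362, ∂h/∂y = +0.01516 (det = -21300).
Flow direction (−∇h) has components (-0.02362 E, -0.01516 N).
Azimuth = atan2(E, N) = atan2(-0.02362, -0.01516) = 237.3° ≈ 237°.

237°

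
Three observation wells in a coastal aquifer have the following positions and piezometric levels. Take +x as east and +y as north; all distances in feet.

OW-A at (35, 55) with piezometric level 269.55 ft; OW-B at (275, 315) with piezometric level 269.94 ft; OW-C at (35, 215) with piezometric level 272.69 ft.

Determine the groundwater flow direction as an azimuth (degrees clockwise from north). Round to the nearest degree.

135°

With h = a·x + b·y + c and OW-A as origin, the differences give:
  240·a + 260·b = +0.39
  0·a + 160·b = +3.14
Eliminate b (×160 and ×260, subtract): 38400·a = -754.000 → a = ∂h/∂x = -0.01964
Back-substitute: b = ∂h/∂y = +0.01962.
Flow direction (−∇h) has components (+0.01964 E, -0.01962 N).
Azimuth = atan2(E, N) = atan2(+0.01964, -0.01962) = 135.0° ≈ 135°.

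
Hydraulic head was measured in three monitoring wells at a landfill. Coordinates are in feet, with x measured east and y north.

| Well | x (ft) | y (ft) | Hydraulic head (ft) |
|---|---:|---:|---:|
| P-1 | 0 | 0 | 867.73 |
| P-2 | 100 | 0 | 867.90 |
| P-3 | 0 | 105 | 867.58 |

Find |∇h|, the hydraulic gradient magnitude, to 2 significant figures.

0.0022

∂h/∂x = (867.90 − 867.73) / (100 − 0) = +0.001700
∂h/∂y = (867.58 − 867.73) / (105 − 0) = -0.001429
|∇h| = √(0.001700² + -0.001429²) = 0.002221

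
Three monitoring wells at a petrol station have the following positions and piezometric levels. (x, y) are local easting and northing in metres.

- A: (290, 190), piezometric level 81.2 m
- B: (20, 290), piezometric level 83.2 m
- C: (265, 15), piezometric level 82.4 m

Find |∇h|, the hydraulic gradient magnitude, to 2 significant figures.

Three-point gradient (reference A): Δ to B = (-270, 100, +2.0), Δ to C = (-25, -175, +1.2).
∂h/∂x = -0.009447, ∂h/∂y = -0.005508 (det = 49750).
|∇h| = √(-0.009447² + -0.005508²) = 0.01094

0.011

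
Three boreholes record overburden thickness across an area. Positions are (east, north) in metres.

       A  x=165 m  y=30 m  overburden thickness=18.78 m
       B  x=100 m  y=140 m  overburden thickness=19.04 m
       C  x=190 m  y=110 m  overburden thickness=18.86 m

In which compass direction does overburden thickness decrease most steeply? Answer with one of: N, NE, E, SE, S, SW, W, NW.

SE

Differences from A: to B (Δx, Δy, Δh) = (-65, 110, +0.26); to C = (25, 80, +0.08).
Solve a·Δx + b·Δy = Δd: det = (-65)·80 − 25·110 = -7950.
∂d/∂x = [(+0.26)·80 − (+0.08)·110] / -7950 = -0.001509
∂d/∂y = [(-65)·(+0.08) − 25·(+0.26)] / -7950 = +0.001472
Steepest decrease is along −∇f = (+0.001509 E, -0.001472 N) → southeast.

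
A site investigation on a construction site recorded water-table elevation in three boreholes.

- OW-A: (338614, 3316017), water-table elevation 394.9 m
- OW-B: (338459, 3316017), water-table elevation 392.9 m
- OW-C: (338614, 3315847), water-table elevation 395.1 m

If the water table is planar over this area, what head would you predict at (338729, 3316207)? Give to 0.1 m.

∂h/∂x = (392.9 − 394.9) / (338459 − 338614) = +0.01290
∂h/∂y = (395.1 − 394.9) / (3315847 − 3316017) = -0.001176
h(338729, 3316207) = 394.9 + (+0.01290)·(115) + (-0.001176)·(190) = 394.9 +1.484 -0.224 = 396.160 m.

396.2 m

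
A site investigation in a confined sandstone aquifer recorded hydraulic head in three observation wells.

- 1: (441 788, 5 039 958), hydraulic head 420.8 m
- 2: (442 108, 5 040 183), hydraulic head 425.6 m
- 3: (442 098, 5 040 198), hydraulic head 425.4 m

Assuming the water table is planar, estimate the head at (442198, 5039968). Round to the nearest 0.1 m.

Differences from 1: to 2 (Δx, Δy, Δh) = (320, 225, +4.8); to 3 = (310, 240, +4.6).
Solve a·Δx + b·Δy = Δh: det = 320·240 − 310·225 = 7050.
∂h/∂x = [(+4.8)·240 − (+4.6)·225] / 7050 = +0.01660
∂h/∂y = [320·(+4.6) − 310·(+4.8)] / 7050 = -0.002270
h(442198, 5039968) = 420.8 + (+0.01660)·(410) + (-0.002270)·(10) = 420.8 +6.804 -0.023 = 427.582 m.

427.6 m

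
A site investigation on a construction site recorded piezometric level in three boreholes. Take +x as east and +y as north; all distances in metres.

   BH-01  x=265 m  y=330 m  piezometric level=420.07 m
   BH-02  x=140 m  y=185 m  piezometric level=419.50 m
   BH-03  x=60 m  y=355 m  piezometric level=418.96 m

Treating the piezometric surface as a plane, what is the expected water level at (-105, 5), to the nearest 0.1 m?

418.3 m

Differences from BH-01: to BH-02 (Δx, Δy, Δh) = (-125, -145, -0.57); to BH-03 = (-205, 25, -1.11).
Solve a·Δx + b·Δy = Δh: det = (-125)·25 − (-205)·(-145) = -32850.
∂h/∂x = [(-0.57)·25 − (-1.11)·(-145)] / -32850 = +0.005333
∂h/∂y = [(-125)·(-1.11) − (-205)·(-0.57)] / -32850 = -0.0006667
h(-105, 5) = 420.07 + (+0.005333)·(-370) + (-0.0006667)·(-325) = 420.07 -1.973 +0.217 = 418.313 m.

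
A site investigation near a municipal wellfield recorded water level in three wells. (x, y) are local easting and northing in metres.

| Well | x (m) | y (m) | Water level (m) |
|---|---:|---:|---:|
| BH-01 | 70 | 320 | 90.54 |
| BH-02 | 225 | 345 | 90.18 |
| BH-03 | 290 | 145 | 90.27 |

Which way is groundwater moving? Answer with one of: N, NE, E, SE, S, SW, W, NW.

NE

With h = a·x + b·y + c and BH-01 as origin, the differences give:
  155·a + 25·b = -0.36
  220·a + (-175)·b = -0.27
Eliminate b (×(-175) and ×25, subtract): -32625·a = 69.750 → a = ∂h/∂x = -0.002138
Back-substitute: b = ∂h/∂y = -0.001145.
Flow = −∇h = (+0.002138 east, +0.001145 north), which points northeast.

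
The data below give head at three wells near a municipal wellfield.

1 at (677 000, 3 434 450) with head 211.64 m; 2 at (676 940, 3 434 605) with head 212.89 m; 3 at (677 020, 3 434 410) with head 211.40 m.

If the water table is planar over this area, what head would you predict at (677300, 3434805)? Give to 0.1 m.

222.5 m

Taking 1 as reference: 2−1 = (-60, 155, +1.25); 3−1 = (20, -40, -0.24).
Solve a·Δx + b·Δy = Δh: det = (-60)·(-40) − 20·155 = -700.
∂h/∂x = [(+1.25)·(-40) − (-0.24)·155] / -700 = +0.01829
∂h/∂y = [(-60)·(-0.24) − 20·(+1.25)] / -700 = +0.01514
h(677300, 3434805) = 211.64 + (+0.01829)·(300) + (+0.01514)·(355) = 211.64 +5.486 +5.376 = 222.501 m.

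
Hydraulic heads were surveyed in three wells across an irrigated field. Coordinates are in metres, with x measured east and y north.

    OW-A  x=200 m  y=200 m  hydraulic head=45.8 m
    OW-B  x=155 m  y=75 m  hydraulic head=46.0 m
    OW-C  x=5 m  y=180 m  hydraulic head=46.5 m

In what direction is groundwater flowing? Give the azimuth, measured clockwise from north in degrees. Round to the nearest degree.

085°

With h = a·x + b·y + c and OW-A as origin, the differences give:
  (-45)·a + (-125)·b = +0.2
  (-195)·a + (-20)·b = +0.7
Eliminate b (×(-20) and ×(-125), subtract): -23475·a = 83.50 → a = ∂h/∂x = -0.003557
Back-substitute: b = ∂h/∂y = -0.0003195.
Flow direction (−∇h) has components (+0.003557 E, +0.0003195 N).
Azimuth = atan2(E, N) = atan2(+0.003557, +0.0003195) = 84.9° ≈ 085°.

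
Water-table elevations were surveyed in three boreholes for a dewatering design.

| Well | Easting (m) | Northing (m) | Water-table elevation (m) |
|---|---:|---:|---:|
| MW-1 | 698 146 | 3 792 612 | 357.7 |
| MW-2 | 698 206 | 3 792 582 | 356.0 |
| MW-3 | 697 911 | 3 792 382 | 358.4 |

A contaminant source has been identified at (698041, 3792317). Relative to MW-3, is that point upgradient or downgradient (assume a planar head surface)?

downgradient

Differences from MW-1: to MW-2 (Δx, Δy, Δh) = (60, -30, -1.7); to MW-3 = (-235, -230, +0.7).
Determinant of the coordinate differences = 60·(-230) − (-235)·(-30) = -20850.
∂h/∂x = [(-1.7)·(-230) − (+0.7)·(-30)] / -20850 = -0.01976
∂h/∂y = [60·(+0.7) − (-235)·(-1.7)] / -20850 = +0.01715
Head at (698041, 3792317) = 357.7 + (-0.01976)·(-105) + (+0.01715)·(-295) = 354.72 m.
That is lower than the 358.4 m at MW-3, so the point is downgradient.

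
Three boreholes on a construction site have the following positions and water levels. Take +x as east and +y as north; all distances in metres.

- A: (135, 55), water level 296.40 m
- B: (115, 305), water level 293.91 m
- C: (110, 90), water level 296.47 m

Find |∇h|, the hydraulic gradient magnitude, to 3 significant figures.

Taking A as reference: B−A = (-20, 250, -2.49); C−A = (-25, 35, +0.07).
Solve a·Δx + b·Δy = Δh: det = (-20)·35 − (-25)·250 = 5550.
∂h/∂x = [(-2.49)·35 − (+0.07)·250] / 5550 = -0.01886
∂h/∂y = [(-20)·(+0.07) − (-25)·(-2.49)] / 5550 = -0.01147
|∇h| = √(-0.01886² + -0.01147²) = 0.02207

0.0221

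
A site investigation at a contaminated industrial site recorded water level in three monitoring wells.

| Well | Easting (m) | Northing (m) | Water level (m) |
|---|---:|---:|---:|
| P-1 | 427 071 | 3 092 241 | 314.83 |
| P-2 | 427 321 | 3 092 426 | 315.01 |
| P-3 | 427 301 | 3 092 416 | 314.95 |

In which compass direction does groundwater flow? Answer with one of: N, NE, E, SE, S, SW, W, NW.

Three-point gradient (reference P-1): Δ to P-2 = (250, 185, +0.18), Δ to P-3 = (230, 175, +0.12).
∂h/∂x = +0.007750, ∂h/∂y = -0.009500 (det = 1200).
Flow = −∇h = (-0.007750 east, +0.009500 north), which points northwest.

NW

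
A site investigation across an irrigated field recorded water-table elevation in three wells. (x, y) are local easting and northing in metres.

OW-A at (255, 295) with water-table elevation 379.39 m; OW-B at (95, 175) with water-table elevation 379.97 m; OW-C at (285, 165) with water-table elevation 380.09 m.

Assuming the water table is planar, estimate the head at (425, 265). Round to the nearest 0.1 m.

379.6 m

With h = a·x + b·y + c and OW-A as origin, the differences give:
  (-160)·a + (-120)·b = +0.58
  30·a + (-130)·b = +0.70
Eliminate b (×(-130) and ×(-120), subtract): 24400·a = 8.600 → a = ∂h/∂x = +0.0003525
Back-substitute: b = ∂h/∂y = -0.005303.
h(425, 265) = 379.39 + (+0.0003525)·(170) + (-0.005303)·(-30) = 379.39 +0.060 +0.159 = 379.609 m.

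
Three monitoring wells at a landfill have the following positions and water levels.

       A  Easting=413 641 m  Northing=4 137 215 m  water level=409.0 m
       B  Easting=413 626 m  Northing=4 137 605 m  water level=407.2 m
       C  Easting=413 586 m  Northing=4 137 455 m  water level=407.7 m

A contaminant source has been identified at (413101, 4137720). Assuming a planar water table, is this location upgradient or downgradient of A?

With h = a·x + b·y + c and A as origin, the differences give:
  (-15)·a + 390·b = -1.8
  (-55)·a + 240·b = -1.3
Eliminate b (×240 and ×390, subtract): 17850·a = 75.00 → a = ∂h/∂x = +0.004202
Back-substitute: b = ∂h/∂y = -0.004454.
Head at (413101, 4137720) = 409.0 + (+0.004202)·(-540) + (-0.004454)·(505) = 404.48 m.
That is lower than the 409.0 m at A, so the point is downgradient.

downgradient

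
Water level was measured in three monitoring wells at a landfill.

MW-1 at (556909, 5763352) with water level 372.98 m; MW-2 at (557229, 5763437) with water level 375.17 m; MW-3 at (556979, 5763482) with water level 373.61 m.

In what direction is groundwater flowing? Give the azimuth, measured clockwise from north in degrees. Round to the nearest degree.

258°

Three-point gradient (reference MW-1): Δ to MW-2 = (320, 85, +2.19), Δ to MW-3 = (70, 130, +0.63).
∂h/∂x = +0.006484, ∂h/∂y = +0.001355 (det = 35650).
Flow direction (−∇h) has components (-0.006484 E, -0.001355 N).
Azimuth = atan2(E, N) = atan2(-0.006484, -0.001355) = 258.2° ≈ 258°.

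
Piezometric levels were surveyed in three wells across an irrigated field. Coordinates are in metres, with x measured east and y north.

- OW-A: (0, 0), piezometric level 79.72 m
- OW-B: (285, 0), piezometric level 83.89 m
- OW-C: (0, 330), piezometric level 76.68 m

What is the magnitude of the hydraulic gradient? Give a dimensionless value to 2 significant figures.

∂h/∂x = (83.89 − 79.72) / (285 − 0) = +0.01463
∂h/∂y = (76.68 − 79.72) / (330 − 0) = -0.009212
|∇h| = √(0.01463² + -0.009212²) = 0.01729

0.017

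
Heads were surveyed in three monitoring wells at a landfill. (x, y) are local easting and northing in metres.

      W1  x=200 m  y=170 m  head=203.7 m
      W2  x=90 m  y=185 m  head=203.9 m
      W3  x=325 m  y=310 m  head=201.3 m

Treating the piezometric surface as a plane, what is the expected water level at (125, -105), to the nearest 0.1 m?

207.8 m

Differences from W1: to W2 (Δx, Δy, Δh) = (-110, 15, +0.2); to W3 = (125, 140, -2.4).
Determinant of the coordinate differences = (-110)·140 − 125·15 = -17275.
∂h/∂x = [(+0.2)·140 − (-2.4)·15] / -17275 = -0.003705
∂h/∂y = [(-110)·(-2.4) − 125·(+0.2)] / -17275 = -0.01384
h(125, -105) = 203.7 + (-0.003705)·(-75) + (-0.01384)·(-275) = 203.7 +0.278 +3.805 = 207.782 m.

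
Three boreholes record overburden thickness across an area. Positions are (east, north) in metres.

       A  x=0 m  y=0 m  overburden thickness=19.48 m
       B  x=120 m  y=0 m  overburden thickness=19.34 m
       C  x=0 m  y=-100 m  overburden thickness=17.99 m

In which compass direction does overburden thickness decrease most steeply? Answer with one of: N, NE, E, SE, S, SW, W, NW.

S

∂d/∂x = (19.34 − 19.48) / (120 − 0) = -0.001167
∂d/∂y = (17.99 − 19.48) / (-100 − 0) = +0.01490
Steepest decrease is along −∇f = (+0.001167 E, -0.01490 N) → south.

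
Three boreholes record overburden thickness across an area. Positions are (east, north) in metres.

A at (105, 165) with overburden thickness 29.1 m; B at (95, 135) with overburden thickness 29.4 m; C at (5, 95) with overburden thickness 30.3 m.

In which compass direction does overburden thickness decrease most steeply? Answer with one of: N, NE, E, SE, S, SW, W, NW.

NE

Three-point gradient (reference A): Δ to B = (-10, -30, +0.3), Δ to C = (-100, -70, +1.2).
∂d/∂x = -0.006522, ∂d/∂y = -0.007826 (det = -2300).
Steepest decrease is along −∇f = (+0.006522 E, +0.007826 N) → northeast.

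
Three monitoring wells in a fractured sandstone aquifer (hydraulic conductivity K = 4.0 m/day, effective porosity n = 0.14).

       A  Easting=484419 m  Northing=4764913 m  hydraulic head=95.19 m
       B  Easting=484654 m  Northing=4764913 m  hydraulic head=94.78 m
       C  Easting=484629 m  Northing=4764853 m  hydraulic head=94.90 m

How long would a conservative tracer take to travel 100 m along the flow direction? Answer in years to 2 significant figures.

Three-point gradient (reference A): Δ to B = (235, 0, -0.41), Δ to C = (210, -60, -0.29).
∂h/∂x = -0.001745, ∂h/∂y = -0.001273 (det = -14100).
|∇h| = √(-0.001745² + -0.001273²) = 0.00216
Seepage velocity v = K·i/n = 4.0 × 0.00216 / 0.14 = 0.06171 m/day.
t = 100 / 0.06171 = 1620 days = 4.44 years.

4.4 years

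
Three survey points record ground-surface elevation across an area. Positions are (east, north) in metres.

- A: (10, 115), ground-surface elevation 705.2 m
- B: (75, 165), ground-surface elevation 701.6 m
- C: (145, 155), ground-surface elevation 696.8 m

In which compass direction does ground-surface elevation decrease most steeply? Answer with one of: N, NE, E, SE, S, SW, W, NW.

Taking A as reference: B−A = (65, 50, -3.6); C−A = (135, 40, -8.4).
Solve a·Δx + b·Δy = Δz: det = 65·40 − 135·50 = -4150.
∂z/∂x = [(-3.6)·40 − (-8.4)·50] / -4150 = -0.06651
∂z/∂y = [65·(-8.4) − 135·(-3.6)] / -4150 = +0.01446
Steepest decrease is along −∇f = (+0.06651 E, -0.01446 N) → east.

E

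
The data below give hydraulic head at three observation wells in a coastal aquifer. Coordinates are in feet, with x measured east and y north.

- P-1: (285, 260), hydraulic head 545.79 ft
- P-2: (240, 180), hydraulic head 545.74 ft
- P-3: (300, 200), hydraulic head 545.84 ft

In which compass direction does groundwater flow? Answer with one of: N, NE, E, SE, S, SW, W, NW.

W

Three-point gradient (reference P-1): Δ to P-2 = (-45, -80, -0.05), Δ to P-3 = (15, -60, +0.05).
∂h/∂x = +0.001795, ∂h/∂y = -0.0003846 (det = 3900).
Flow = −∇h = (-0.001795 east, +0.0003846 north), which points west.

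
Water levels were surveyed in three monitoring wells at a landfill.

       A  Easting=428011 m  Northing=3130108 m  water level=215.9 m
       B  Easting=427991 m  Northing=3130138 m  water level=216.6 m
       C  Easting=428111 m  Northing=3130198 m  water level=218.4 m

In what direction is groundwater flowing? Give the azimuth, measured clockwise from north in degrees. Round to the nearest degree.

Differences from A: to B (Δx, Δy, Δh) = (-20, 30, +0.7); to C = (100, 90, +2.5).
Solve a·Δx + b·Δy = Δh: det = (-20)·90 − 100·30 = -4800.
∂h/∂x = [(+0.7)·90 − (+2.5)·30] / -4800 = +0.002500
∂h/∂y = [(-20)·(+2.5) − 100·(+0.7)] / -4800 = +0.02500
Flow direction (−∇h) has components (-0.002500 E, -0.02500 N).
Azimuth = atan2(E, N) = atan2(-0.002500, -0.02500) = 185.7° ≈ 186°.

186°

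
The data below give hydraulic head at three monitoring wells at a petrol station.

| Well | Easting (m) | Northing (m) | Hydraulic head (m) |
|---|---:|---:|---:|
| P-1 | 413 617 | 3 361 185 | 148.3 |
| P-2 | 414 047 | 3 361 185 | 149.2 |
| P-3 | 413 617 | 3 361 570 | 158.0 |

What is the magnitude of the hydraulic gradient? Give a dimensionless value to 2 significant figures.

0.025

∂h/∂x = (149.2 − 148.3) / (414047 − 413617) = +0.002093
∂h/∂y = (158.0 − 148.3) / (3361570 − 3361185) = +0.02519
|∇h| = √(0.002093² + 0.02519²) = 0.02528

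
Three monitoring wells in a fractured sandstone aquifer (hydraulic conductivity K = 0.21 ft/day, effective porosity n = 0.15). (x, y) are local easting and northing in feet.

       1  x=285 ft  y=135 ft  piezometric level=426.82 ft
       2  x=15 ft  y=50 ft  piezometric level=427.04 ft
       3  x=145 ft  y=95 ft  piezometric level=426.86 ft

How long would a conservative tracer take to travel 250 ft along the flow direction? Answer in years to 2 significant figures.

26 years

Differences from 1: to 2 (Δx, Δy, Δh) = (-270, -85, +0.22); to 3 = (-140, -40, +0.04).
Determinant of the coordinate differences = (-270)·(-40) − (-140)·(-85) = -1100.
∂h/∂x = [(+0.22)·(-40) − (+0.04)·(-85)] / -1100 = +0.004909
∂h/∂y = [(-270)·(+0.04) − (-140)·(+0.22)] / -1100 = -0.01818
|∇h| = √(0.004909² + -0.01818²) = 0.01883
Seepage velocity v = K·i/n = 0.21 × 0.01883 / 0.15 = 0.02636 ft/day.
t = 250 / 0.02636 = 9484 days = 26 years.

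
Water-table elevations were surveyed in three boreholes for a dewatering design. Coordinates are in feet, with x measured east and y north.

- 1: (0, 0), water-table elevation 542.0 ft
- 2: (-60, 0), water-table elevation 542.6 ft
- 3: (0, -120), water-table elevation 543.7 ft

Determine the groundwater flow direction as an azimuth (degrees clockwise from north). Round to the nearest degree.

∂h/∂x = (542.6 − 542.0) / (-60 − 0) = -0.01000
∂h/∂y = (543.7 − 542.0) / (-120 − 0) = -0.01417
Flow direction (−∇h) has components (+0.01000 E, +0.01417 N).
Azimuth = atan2(E, N) = atan2(+0.01000, +0.01417) = 35.2° ≈ 035°.

035°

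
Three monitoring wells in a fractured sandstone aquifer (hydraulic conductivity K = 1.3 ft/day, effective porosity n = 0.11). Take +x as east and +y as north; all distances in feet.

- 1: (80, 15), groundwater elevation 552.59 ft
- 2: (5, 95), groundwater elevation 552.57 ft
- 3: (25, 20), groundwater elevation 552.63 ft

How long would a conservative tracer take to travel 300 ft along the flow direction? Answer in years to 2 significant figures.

53 years

With h = a·x + b·y + c and 1 as origin, the differences give:
  (-75)·a + 80·b = -0.02
  (-55)·a + 5·b = +0.04
Eliminate b (×5 and ×80, subtract): 4025·a = -3.300 → a = ∂h/∂x = -0.0008199
Back-substitute: b = ∂h/∂y = -0.001019.
|∇h| = √(-0.0008199² + -0.001019²) = 0.001308
Seepage velocity v = K·i/n = 1.3 × 0.001308 / 0.11 = 0.01546 ft/day.
t = 300 / 0.01546 = 1.94e+04 days = 53.1 years.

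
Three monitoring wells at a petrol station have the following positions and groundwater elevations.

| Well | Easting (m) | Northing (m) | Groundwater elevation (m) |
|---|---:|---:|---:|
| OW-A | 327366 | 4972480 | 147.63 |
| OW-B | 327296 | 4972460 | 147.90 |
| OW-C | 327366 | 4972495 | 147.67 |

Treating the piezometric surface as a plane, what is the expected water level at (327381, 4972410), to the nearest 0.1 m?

147.4 m

Three-point gradient (reference OW-A): Δ to OW-B = (-70, -20, +0.27), Δ to OW-C = (0, 15, +0.04).
∂h/∂x = -0.004619, ∂h/∂y = +0.002667 (det = -1050).
h(327381, 4972410) = 147.63 + (-0.004619)·(15) + (+0.002667)·(-70) = 147.63 -0.069 -0.187 = 147.374 m.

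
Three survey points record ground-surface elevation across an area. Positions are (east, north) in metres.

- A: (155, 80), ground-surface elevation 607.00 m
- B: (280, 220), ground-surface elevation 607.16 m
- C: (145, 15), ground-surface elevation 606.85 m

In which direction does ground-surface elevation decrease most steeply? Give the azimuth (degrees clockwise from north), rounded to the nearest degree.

148°

Three-point gradient (reference A): Δ to B = (125, 140, +0.16), Δ to C = (-10, -65, -0.15).
∂z/∂x = -0.001576, ∂z/∂y = +0.002550 (det = -6725).
Steepest decrease is along −∇f: components (+0.001576 E, -0.002550 N).
Azimuth = atan2(+0.001576, -0.002550) = 148.3° ≈ 148°.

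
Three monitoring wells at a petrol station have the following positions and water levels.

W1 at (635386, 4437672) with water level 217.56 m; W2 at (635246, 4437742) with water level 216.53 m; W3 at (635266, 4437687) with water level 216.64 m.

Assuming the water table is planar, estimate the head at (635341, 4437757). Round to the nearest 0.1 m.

Taking W1 as reference: W2−W1 = (-140, 70, -1.03); W3−W1 = (-120, 15, -0.92).
Determinant of the coordinate differences = (-140)·15 − (-120)·70 = 6300.
∂h/∂x = [(-1.03)·15 − (-0.92)·70] / 6300 = +0.007770
∂h/∂y = [(-140)·(-0.92) − (-120)·(-1.03)] / 6300 = +0.0008254
h(635341, 4437757) = 217.56 + (+0.007770)·(-45) + (+0.0008254)·(85) = 217.56 -0.350 +0.070 = 217.281 m.

217.3 m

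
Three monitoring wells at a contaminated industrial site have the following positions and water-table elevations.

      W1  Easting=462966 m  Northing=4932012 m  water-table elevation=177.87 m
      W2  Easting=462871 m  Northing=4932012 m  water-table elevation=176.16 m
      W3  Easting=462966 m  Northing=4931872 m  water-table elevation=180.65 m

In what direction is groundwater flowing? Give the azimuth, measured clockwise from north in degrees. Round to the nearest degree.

∂h/∂x = (176.16 − 177.87) / (462871 − 462966) = +0.01800
∂h/∂y = (180.65 − 177.87) / (4931872 − 4932012) = -0.01986
Flow direction (−∇h) has components (-0.01800 E, +0.01986 N).
Azimuth = atan2(E, N) = atan2(-0.01800, +0.01986) = 317.8° ≈ 318°.

318°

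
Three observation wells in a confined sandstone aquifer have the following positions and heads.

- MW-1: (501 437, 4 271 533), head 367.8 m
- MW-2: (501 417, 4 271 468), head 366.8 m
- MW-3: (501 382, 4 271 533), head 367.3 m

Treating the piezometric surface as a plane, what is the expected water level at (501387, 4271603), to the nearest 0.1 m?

368.2 m

Three-point gradient (reference MW-1): Δ to MW-2 = (-20, -65, -1.0), Δ to MW-3 = (-55, 0, -0.5).
∂h/∂x = +0.009091, ∂h/∂y = +0.01259 (det = -3575).
h(501387, 4271603) = 367.8 + (+0.009091)·(-50) + (+0.01259)·(70) = 367.8 -0.455 +0.881 = 368.227 m.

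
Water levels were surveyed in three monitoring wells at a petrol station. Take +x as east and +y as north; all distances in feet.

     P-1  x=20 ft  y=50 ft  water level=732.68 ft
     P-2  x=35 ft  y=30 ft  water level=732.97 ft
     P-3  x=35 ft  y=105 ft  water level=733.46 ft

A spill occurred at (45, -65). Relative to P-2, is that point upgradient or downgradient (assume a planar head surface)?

Three-point gradient (reference P-1): Δ to P-2 = (15, -20, +0.29), Δ to P-3 = (15, 55, +0.78).
∂h/∂x = +0.02804, ∂h/∂y = +0.006533 (det = 1125).
Head at (45, -65) = 732.68 + (+0.02804)·(25) + (+0.006533)·(-115) = 732.63 ft.
That is lower than the 732.97 ft at P-2, so the point is downgradient.

downgradient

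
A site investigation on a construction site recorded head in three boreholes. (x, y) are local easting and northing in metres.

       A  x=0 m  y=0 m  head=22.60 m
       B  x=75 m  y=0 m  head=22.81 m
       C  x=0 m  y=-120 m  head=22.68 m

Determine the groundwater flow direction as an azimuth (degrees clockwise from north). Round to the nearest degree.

283°

∂h/∂x = (22.81 − 22.60) / (75 − 0) = +0.002800
∂h/∂y = (22.68 − 22.60) / (-120 − 0) = -0.0006667
Flow direction (−∇h) has components (-0.002800 E, +0.0006667 N).
Azimuth = atan2(E, N) = atan2(-0.002800, +0.0006667) = 283.4° ≈ 283°.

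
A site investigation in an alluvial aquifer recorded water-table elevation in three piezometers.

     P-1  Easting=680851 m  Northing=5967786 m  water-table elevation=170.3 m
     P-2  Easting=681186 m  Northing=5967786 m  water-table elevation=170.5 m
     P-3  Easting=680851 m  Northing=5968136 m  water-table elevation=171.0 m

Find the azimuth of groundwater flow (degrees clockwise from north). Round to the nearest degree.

∂h/∂x = (170.5 − 170.3) / (681186 − 680851) = +0.0005970
∂h/∂y = (171.0 − 170.3) / (5968136 − 5967786) = +0.002000
Flow direction (−∇h) has components (-0.0005970 E, -0.002000 N).
Azimuth = atan2(E, N) = atan2(-0.0005970, -0.002000) = 196.6° ≈ 197°.

197°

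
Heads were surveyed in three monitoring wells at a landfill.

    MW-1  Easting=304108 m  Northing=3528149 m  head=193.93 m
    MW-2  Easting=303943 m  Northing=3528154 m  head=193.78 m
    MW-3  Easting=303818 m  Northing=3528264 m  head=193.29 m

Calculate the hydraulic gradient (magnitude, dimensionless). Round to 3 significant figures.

Three-point gradient (reference MW-1): Δ to MW-2 = (-165, 5, -0.15), Δ to MW-3 = (-290, 115, -0.64).
∂h/∂x = +0.0008017, ∂h/∂y = -0.003544 (det = -17525).
|∇h| = √(0.0008017² + -0.003544²) = 0.003634

0.00363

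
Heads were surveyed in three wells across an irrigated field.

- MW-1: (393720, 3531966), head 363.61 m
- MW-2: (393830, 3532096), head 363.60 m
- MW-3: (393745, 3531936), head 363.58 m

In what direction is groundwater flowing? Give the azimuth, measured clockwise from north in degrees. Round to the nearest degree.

126°

With h = a·x + b·y + c and MW-1 as origin, the differences give:
  110·a + 130·b = -0.01
  25·a + (-30)·b = -0.03
Eliminate b (×(-30) and ×130, subtract): -6550·a = 4.200 → a = ∂h/∂x = -0.0006412
Back-substitute: b = ∂h/∂y = +0.0004656.
Flow direction (−∇h) has components (+0.0006412 E, -0.0004656 N).
Azimuth = atan2(E, N) = atan2(+0.0006412, -0.0004656) = 126.0° ≈ 126°.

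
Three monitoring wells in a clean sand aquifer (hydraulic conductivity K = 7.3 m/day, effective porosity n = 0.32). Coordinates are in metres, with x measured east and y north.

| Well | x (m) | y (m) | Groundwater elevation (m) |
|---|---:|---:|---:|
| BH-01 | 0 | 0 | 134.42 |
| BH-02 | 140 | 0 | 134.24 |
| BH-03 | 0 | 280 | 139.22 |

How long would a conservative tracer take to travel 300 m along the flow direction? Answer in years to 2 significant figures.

2.1 years

∂h/∂x = (134.24 − 134.42) / (140 − 0) = -0.001286
∂h/∂y = (139.22 − 134.42) / (280 − 0) = +0.01714
|∇h| = √(-0.001286² + 0.01714²) = 0.01719
Seepage velocity v = K·i/n = 7.3 × 0.01719 / 0.32 = 0.3921 m/day.
t = 300 / 0.3921 = 765.1 days = 2.09 years.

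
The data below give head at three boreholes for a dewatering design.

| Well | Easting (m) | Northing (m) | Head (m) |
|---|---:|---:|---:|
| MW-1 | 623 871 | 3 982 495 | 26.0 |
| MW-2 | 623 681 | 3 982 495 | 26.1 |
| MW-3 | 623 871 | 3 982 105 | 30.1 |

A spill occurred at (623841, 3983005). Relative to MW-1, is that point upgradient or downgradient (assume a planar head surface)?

∂h/∂x = (26.1 − 26.0) / (623681 − 623871) = -0.0005263
∂h/∂y = (30.1 − 26.0) / (3982105 − 3982495) = -0.01051
Head at (623841, 3983005) = 26.0 + (-0.0005263)·(-30) + (-0.01051)·(510) = 20.65 m.
That is lower than the 26.0 m at MW-1, so the point is downgradient.

downgradient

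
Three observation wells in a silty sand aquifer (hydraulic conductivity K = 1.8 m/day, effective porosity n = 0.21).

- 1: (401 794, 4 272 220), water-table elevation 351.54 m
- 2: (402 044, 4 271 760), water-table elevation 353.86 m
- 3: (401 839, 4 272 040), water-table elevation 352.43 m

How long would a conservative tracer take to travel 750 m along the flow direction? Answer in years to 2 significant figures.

49 years

Three-point gradient (reference 1): Δ to 2 = (250, -460, +2.32), Δ to 3 = (45, -180, +0.89).
∂h/∂x = +0.0003374, ∂h/∂y = -0.004860 (det = -24300).
|∇h| = √(0.0003374² + -0.004860²) = 0.004872
Seepage velocity v = K·i/n = 1.8 × 0.004872 / 0.21 = 0.04176 m/day.
t = 750 / 0.04176 = 1.796e+04 days = 49.2 years.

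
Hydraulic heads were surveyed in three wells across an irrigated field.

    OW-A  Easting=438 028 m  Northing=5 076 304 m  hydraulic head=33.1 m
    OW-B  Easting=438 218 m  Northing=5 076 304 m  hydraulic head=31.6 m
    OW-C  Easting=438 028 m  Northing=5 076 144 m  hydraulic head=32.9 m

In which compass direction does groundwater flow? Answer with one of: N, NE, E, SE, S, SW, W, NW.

E

∂h/∂x = (31.6 − 33.1) / (438218 − 438028) = -0.007895
∂h/∂y = (32.9 − 33.1) / (5076144 − 5076304) = +0.001250
Flow = −∇h = (+0.007895 east, -0.001250 north), which points east.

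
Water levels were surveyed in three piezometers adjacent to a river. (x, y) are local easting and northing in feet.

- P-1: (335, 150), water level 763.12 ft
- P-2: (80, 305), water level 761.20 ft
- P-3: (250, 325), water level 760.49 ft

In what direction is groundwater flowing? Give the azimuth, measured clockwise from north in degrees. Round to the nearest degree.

008°

Taking P-1 as reference: P-2−P-1 = (-255, 155, -1.92); P-3−P-1 = (-85, 175, -2.63).
Determinant of the coordinate differences = (-255)·175 − (-85)·155 = -31450.
∂h/∂x = [(-1.92)·175 − (-2.63)·155] / -31450 = -0.002278
∂h/∂y = [(-255)·(-2.63) − (-85)·(-1.92)] / -31450 = -0.01614
Flow direction (−∇h) has components (+0.002278 E, +0.01614 N).
Azimuth = atan2(E, N) = atan2(+0.002278, +0.01614) = 8.0° ≈ 008°.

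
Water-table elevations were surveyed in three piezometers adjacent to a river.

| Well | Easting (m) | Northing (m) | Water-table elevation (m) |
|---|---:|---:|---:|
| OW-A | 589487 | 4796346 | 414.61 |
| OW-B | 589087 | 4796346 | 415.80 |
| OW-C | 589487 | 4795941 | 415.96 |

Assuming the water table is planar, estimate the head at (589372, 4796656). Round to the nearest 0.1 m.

413.9 m

∂h/∂x = (415.80 − 414.61) / (589087 − 589487) = -0.002975
∂h/∂y = (415.96 − 414.61) / (4795941 − 4796346) = -0.003333
h(589372, 4796656) = 414.61 + (-0.002975)·(-115) + (-0.003333)·(310) = 414.61 +0.342 -1.033 = 413.919 m.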